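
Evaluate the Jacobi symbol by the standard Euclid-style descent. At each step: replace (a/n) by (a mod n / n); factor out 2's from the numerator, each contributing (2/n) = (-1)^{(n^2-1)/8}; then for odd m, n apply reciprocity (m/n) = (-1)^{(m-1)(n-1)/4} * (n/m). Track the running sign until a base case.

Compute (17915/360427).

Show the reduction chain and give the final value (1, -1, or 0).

flip (17915/360427) -> (360427/17915): both odd, 17915 mod 4 = 3, 360427 mod 4 = 3, so the flip contributes -1; sign now -1
(360427/17915): 360427 mod 17915 = 2127, so (360427/17915) = (2127/17915)
flip (2127/17915) -> (17915/2127): both odd, 2127 mod 4 = 3, 17915 mod 4 = 3, so the flip contributes -1; sign now +1
(17915/2127): 17915 mod 2127 = 899, so (17915/2127) = (899/2127)
flip (899/2127) -> (2127/899): both odd, 899 mod 4 = 3, 2127 mod 4 = 3, so the flip contributes -1; sign now -1
(2127/899): 2127 mod 899 = 329, so (2127/899) = (329/899)
flip (329/899) -> (899/329): both odd, 329 mod 4 = 1, 899 mod 4 = 3, so the flip contributes +1; sign now -1
(899/329): 899 mod 329 = 241, so (899/329) = (241/329)
flip (241/329) -> (329/241): both odd, 241 mod 4 = 1, 329 mod 4 = 1, so the flip contributes +1; sign now -1
(329/241): 329 mod 241 = 88, so (329/241) = (88/241)
factor out 2^3: 88 = 2^3·11; with 241 mod 8 = 1, (2/241) = +1; sign now -1; continue with (11/241)
flip (11/241) -> (241/11): both odd, 11 mod 4 = 3, 241 mod 4 = 1, so the flip contributes +1; sign now -1
(241/11): 241 mod 11 = 10, so (241/11) = (10/11)
factor out 2^1: 10 = 2^1·5; with 11 mod 8 = 3, (2/11) = -1; sign now +1; continue with (5/11)
flip (5/11) -> (11/5): both odd, 5 mod 4 = 1, 11 mod 4 = 3, so the flip contributes +1; sign now +1
(11/5): 11 mod 5 = 1, so (11/5) = (1/5)
reached (1/5) = 1, so the symbol is +1

1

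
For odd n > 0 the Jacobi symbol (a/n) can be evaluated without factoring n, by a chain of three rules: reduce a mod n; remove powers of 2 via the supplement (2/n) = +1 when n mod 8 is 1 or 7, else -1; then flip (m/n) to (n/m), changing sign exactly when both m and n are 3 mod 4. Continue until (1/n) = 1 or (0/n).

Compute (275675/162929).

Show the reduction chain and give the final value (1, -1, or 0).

(275675/162929) = (112746/162929)   [reduce mod 162929]
112746 = 2^1·56373; (2/162929) = +1 since 162929 mod 8 = 1, so (112746/162929) = (+1)^1·(56373/162929); sign now +1
reciprocity: (56373/162929) = +1·(162929/56373) since 56373 mod 4 = 1, 162929 mod 4 = 1; sign now +1
(162929/56373) = (50183/56373)   [reduce mod 56373]
reciprocity: (50183/56373) = +1·(56373/50183) since 50183 mod 4 = 3, 56373 mod 4 = 1; sign now +1
(56373/50183) = (6190/50183)   [reduce mod 50183]
6190 = 2^1·3095; (2/50183) = +1 since 50183 mod 8 = 7, so (6190/50183) = (+1)^1·(3095/50183); sign now +1
reciprocity: (3095/50183) = -1·(50183/3095) since 3095 mod 4 = 3, 50183 mod 4 = 3; sign now -1
(50183/3095) = (663/3095)   [reduce mod 3095]
reciprocity: (663/3095) = -1·(3095/663) since 663 mod 4 = 3, 3095 mod 4 = 3; sign now +1
(3095/663) = (443/663)   [reduce mod 663]
reciprocity: (443/663) = -1·(663/443) since 443 mod 4 = 3, 663 mod 4 = 3; sign now -1
(663/443) = (220/443)   [reduce mod 443]
220 = 2^2·55; (2/443) = -1 since 443 mod 8 = 3, so (220/443) = (-1)^2·(55/443); sign now -1
reciprocity: (55/443) = -1·(443/55) since 55 mod 4 = 3, 443 mod 4 = 3; sign now +1
(443/55) = (3/55)   [reduce mod 55]
reciprocity: (3/55) = -1·(55/3) since 3 mod 4 = 3, 55 mod 4 = 3; sign now -1
(55/3) = (1/3)   [reduce mod 3]
(1/3) = 1; final value = sign = -1

-1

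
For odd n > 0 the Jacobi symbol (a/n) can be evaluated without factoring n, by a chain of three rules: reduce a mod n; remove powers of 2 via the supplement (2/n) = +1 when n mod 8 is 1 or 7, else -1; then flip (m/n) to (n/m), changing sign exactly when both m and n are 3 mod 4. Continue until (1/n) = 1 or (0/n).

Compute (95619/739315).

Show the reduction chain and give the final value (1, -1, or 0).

-1

reciprocity: (95619/739315) = -1·(739315/95619) since 95619 mod 4 = 3, 739315 mod 4 = 3; sign now -1
(739315/95619) = (69982/95619)   [reduce mod 95619]
69982 = 2^1·34991; (2/95619) = -1 since 95619 mod 8 = 3, so (69982/95619) = (-1)^1·(34991/95619); sign now +1
reciprocity: (34991/95619) = -1·(95619/34991) since 34991 mod 4 = 3, 95619 mod 4 = 3; sign now -1
(95619/34991) = (25637/34991)   [reduce mod 34991]
reciprocity: (25637/34991) = +1·(34991/25637) since 25637 mod 4 = 1, 34991 mod 4 = 3; sign now -1
(34991/25637) = (9354/25637)   [reduce mod 25637]
9354 = 2^1·4677; (2/25637) = -1 since 25637 mod 8 = 5, so (9354/25637) = (-1)^1·(4677/25637); sign now +1
reciprocity: (4677/25637) = +1·(25637/4677) since 4677 mod 4 = 1, 25637 mod 4 = 1; sign now +1
(25637/4677) = (2252/4677)   [reduce mod 4677]
2252 = 2^2·563; (2/4677) = -1 since 4677 mod 8 = 5, so (2252/4677) = (-1)^2·(563/4677); sign now +1
reciprocity: (563/4677) = +1·(4677/563) since 563 mod 4 = 3, 4677 mod 4 = 1; sign now +1
(4677/563) = (173/563)   [reduce mod 563]
reciprocity: (173/563) = +1·(563/173) since 173 mod 4 = 1, 563 mod 4 = 3; sign now +1
(563/173) = (44/173)   [reduce mod 173]
44 = 2^2·11; (2/173) = -1 since 173 mod 8 = 5, so (44/173) = (-1)^2·(11/173); sign now +1
reciprocity: (11/173) = +1·(173/11) since 11 mod 4 = 3, 173 mod 4 = 1; sign now +1
(173/11) = (8/11)   [reduce mod 11]
8 = 2^3·1; (2/11) = -1 since 11 mod 8 = 3, so (8/11) = (-1)^3·(1/11); sign now -1
(1/11) = 1; final value = sign = -1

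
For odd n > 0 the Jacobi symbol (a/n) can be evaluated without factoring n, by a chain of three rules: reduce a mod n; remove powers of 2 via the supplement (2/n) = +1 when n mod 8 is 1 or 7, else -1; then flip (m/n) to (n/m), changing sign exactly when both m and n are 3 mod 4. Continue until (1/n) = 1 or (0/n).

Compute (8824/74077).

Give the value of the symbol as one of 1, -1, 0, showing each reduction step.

1

8824 = 2^3·1103; (2/74077) = -1 since 74077 mod 8 = 5, so (8824/74077) = (-1)^3·(1103/74077); sign now -1
reciprocity: (1103/74077) = +1·(74077/1103) since 1103 mod 4 = 3, 74077 mod 4 = 1; sign now -1
(74077/1103) = (176/1103)   [reduce mod 1103]
176 = 2^4·11; (2/1103) = +1 since 1103 mod 8 = 7, so (176/1103) = (+1)^4·(11/1103); sign now -1
reciprocity: (11/1103) = -1·(1103/11) since 11 mod 4 = 3, 1103 mod 4 = 3; sign now +1
(1103/11) = (3/11)   [reduce mod 11]
reciprocity: (3/11) = -1·(11/3) since 3 mod 4 = 3, 11 mod 4 = 3; sign now -1
(11/3) = (2/3)   [reduce mod 3]
2 = 2^1·1; (2/3) = -1 since 3 mod 8 = 3, so (2/3) = (-1)^1·(1/3); sign now +1
(1/3) = 1; final value = sign = +1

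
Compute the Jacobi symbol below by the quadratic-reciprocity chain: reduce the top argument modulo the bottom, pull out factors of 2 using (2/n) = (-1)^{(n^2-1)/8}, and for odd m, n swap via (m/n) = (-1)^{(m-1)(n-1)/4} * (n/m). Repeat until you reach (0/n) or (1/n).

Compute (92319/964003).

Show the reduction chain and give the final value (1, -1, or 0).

reciprocity: (92319/964003) = -1·(964003/92319) since 92319 mod 4 = 3, 964003 mod 4 = 3; sign now -1
(964003/92319) = (40813/92319)   [reduce mod 92319]
reciprocity: (40813/92319) = +1·(92319/40813) since 40813 mod 4 = 1, 92319 mod 4 = 3; sign now -1
(92319/40813) = (10693/40813)   [reduce mod 40813]
reciprocity: (10693/40813) = +1·(40813/10693) since 10693 mod 4 = 1, 40813 mod 4 = 1; sign now -1
(40813/10693) = (8734/10693)   [reduce mod 10693]
8734 = 2^1·4367; (2/10693) = -1 since 10693 mod 8 = 5, so (8734/10693) = (-1)^1·(4367/10693); sign now +1
reciprocity: (4367/10693) = +1·(10693/4367) since 4367 mod 4 = 3, 10693 mod 4 = 1; sign now +1
(10693/4367) = (1959/4367)   [reduce mod 4367]
reciprocity: (1959/4367) = -1·(4367/1959) since 1959 mod 4 = 3, 4367 mod 4 = 3; sign now -1
(4367/1959) = (449/1959)   [reduce mod 1959]
reciprocity: (449/1959) = +1·(1959/449) since 449 mod 4 = 1, 1959 mod 4 = 3; sign now -1
(1959/449) = (163/449)   [reduce mod 449]
reciprocity: (163/449) = +1·(449/163) since 163 mod 4 = 3, 449 mod 4 = 1; sign now -1
(449/163) = (123/163)   [reduce mod 163]
reciprocity: (123/163) = -1·(163/123) since 123 mod 4 = 3, 163 mod 4 = 3; sign now +1
(163/123) = (40/123)   [reduce mod 123]
40 = 2^3·5; (2/123) = -1 since 123 mod 8 = 3, so (40/123) = (-1)^3·(5/123); sign now -1
reciprocity: (5/123) = +1·(123/5) since 5 mod 4 = 1, 123 mod 4 = 3; sign now -1
(123/5) = (3/5)   [reduce mod 5]
reciprocity: (3/5) = +1·(5/3) since 3 mod 4 = 3, 5 mod 4 = 1; sign now -1
(5/3) = (2/3)   [reduce mod 3]
2 = 2^1·1; (2/3) = -1 since 3 mod 8 = 3, so (2/3) = (-1)^1·(1/3); sign now +1
(1/3) = 1; final value = sign = +1

1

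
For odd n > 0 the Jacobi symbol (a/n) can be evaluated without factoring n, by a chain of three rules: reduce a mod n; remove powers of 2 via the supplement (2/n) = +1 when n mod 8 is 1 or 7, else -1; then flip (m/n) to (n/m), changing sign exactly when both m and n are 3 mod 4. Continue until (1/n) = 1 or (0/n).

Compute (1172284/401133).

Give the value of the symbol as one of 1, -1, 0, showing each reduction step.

1

(1172284/401133): 1172284 mod 401133 = 370018, so (1172284/401133) = (370018/401133)
factor out 2^1: 370018 = 2^1·185009; with 401133 mod 8 = 5, (2/401133) = -1; sign now -1; continue with (185009/401133)
flip (185009/401133) -> (401133/185009): both odd, 185009 mod 4 = 1, 401133 mod 4 = 1, so the flip contributes +1; sign now -1
(401133/185009): 401133 mod 185009 = 31115, so (401133/185009) = (31115/185009)
flip (31115/185009) -> (185009/31115): both odd, 31115 mod 4 = 3, 185009 mod 4 = 1, so the flip contributes +1; sign now -1
(185009/31115): 185009 mod 31115 = 29434, so (185009/31115) = (29434/31115)
factor out 2^1: 29434 = 2^1·14717; with 31115 mod 8 = 3, (2/31115) = -1; sign now +1; continue with (14717/31115)
flip (14717/31115) -> (31115/14717): both odd, 14717 mod 4 = 1, 31115 mod 4 = 3, so the flip contributes +1; sign now +1
(31115/14717): 31115 mod 14717 = 1681, so (31115/14717) = (1681/14717)
flip (1681/14717) -> (14717/1681): both odd, 1681 mod 4 = 1, 14717 mod 4 = 1, so the flip contributes +1; sign now +1
(14717/1681): 14717 mod 1681 = 1269, so (14717/1681) = (1269/1681)
flip (1269/1681) -> (1681/1269): both odd, 1269 mod 4 = 1, 1681 mod 4 = 1, so the flip contributes +1; sign now +1
(1681/1269): 1681 mod 1269 = 412, so (1681/1269) = (412/1269)
factor out 2^2: 412 = 2^2·103; with 1269 mod 8 = 5, (2/1269) = -1; sign now +1; continue with (103/1269)
flip (103/1269) -> (1269/103): both odd, 103 mod 4 = 3, 1269 mod 4 = 1, so the flip contributes +1; sign now +1
(1269/103): 1269 mod 103 = 33, so (1269/103) = (33/103)
flip (33/103) -> (103/33): both odd, 33 mod 4 = 1, 103 mod 4 = 3, so the flip contributes +1; sign now +1
(103/33): 103 mod 33 = 4, so (103/33) = (4/33)
factor out 2^2: 4 = 2^2·1; with 33 mod 8 = 1, (2/33) = +1; sign now +1; continue with (1/33)
reached (1/33) = 1, so the symbol is +1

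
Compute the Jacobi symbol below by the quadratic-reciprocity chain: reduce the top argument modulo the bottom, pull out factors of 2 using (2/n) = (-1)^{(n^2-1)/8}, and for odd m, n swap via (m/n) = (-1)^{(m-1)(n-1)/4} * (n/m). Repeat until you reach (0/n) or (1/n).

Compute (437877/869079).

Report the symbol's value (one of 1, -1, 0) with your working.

flip (437877/869079) -> (869079/437877): both odd, 437877 mod 4 = 1, 869079 mod 4 = 3, so the flip contributes +1; sign now +1
(869079/437877): 869079 mod 437877 = 431202, so (869079/437877) = (431202/437877)
factor out 2^1: 431202 = 2^1·215601; with 437877 mod 8 = 5, (2/437877) = -1; sign now -1; continue with (215601/437877)
flip (215601/437877) -> (437877/215601): both odd, 215601 mod 4 = 1, 437877 mod 4 = 1, so the flip contributes +1; sign now -1
(437877/215601): 437877 mod 215601 = 6675, so (437877/215601) = (6675/215601)
flip (6675/215601) -> (215601/6675): both odd, 6675 mod 4 = 3, 215601 mod 4 = 1, so the flip contributes +1; sign now -1
(215601/6675): 215601 mod 6675 = 2001, so (215601/6675) = (2001/6675)
flip (2001/6675) -> (6675/2001): both odd, 2001 mod 4 = 1, 6675 mod 4 = 3, so the flip contributes +1; sign now -1
(6675/2001): 6675 mod 2001 = 672, so (6675/2001) = (672/2001)
factor out 2^5: 672 = 2^5·21; with 2001 mod 8 = 1, (2/2001) = +1; sign now -1; continue with (21/2001)
flip (21/2001) -> (2001/21): both odd, 21 mod 4 = 1, 2001 mod 4 = 1, so the flip contributes +1; sign now -1
(2001/21): 2001 mod 21 = 6, so (2001/21) = (6/21)
factor out 2^1: 6 = 2^1·3; with 21 mod 8 = 5, (2/21) = -1; sign now +1; continue with (3/21)
flip (3/21) -> (21/3): both odd, 3 mod 4 = 3, 21 mod 4 = 1, so the flip contributes +1; sign now +1
(21/3): 21 mod 3 = 0, so (21/3) = (0/3)
reached (0/3); gcd(a, n) > 1, so (0/3) = 0 and the symbol is 0

0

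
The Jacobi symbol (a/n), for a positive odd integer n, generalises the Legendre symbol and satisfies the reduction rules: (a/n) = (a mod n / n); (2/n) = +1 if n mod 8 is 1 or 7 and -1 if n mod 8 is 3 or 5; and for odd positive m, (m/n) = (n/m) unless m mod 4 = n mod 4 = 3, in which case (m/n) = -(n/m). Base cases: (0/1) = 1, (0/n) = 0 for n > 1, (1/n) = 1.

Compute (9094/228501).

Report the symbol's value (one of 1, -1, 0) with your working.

9094 = 2^1·4547; (2/228501) = -1 since 228501 mod 8 = 5, so (9094/228501) = (-1)^1·(4547/228501); sign now -1
reciprocity: (4547/228501) = +1·(228501/4547) since 4547 mod 4 = 3, 228501 mod 4 = 1; sign now -1
(228501/4547) = (1151/4547)   [reduce mod 4547]
reciprocity: (1151/4547) = -1·(4547/1151) since 1151 mod 4 = 3, 4547 mod 4 = 3; sign now +1
(4547/1151) = (1094/1151)   [reduce mod 1151]
1094 = 2^1·547; (2/1151) = +1 since 1151 mod 8 = 7, so (1094/1151) = (+1)^1·(547/1151); sign now +1
reciprocity: (547/1151) = -1·(1151/547) since 547 mod 4 = 3, 1151 mod 4 = 3; sign now -1
(1151/547) = (57/547)   [reduce mod 547]
reciprocity: (57/547) = +1·(547/57) since 57 mod 4 = 1, 547 mod 4 = 3; sign now -1
(547/57) = (34/57)   [reduce mod 57]
34 = 2^1·17; (2/57) = +1 since 57 mod 8 = 1, so (34/57) = (+1)^1·(17/57); sign now -1
reciprocity: (17/57) = +1·(57/17) since 17 mod 4 = 1, 57 mod 4 = 1; sign now -1
(57/17) = (6/17)   [reduce mod 17]
6 = 2^1·3; (2/17) = +1 since 17 mod 8 = 1, so (6/17) = (+1)^1·(3/17); sign now -1
reciprocity: (3/17) = +1·(17/3) since 3 mod 4 = 3, 17 mod 4 = 1; sign now -1
(17/3) = (2/3)   [reduce mod 3]
2 = 2^1·1; (2/3) = -1 since 3 mod 8 = 3, so (2/3) = (-1)^1·(1/3); sign now +1
(1/3) = 1; final value = sign = +1

1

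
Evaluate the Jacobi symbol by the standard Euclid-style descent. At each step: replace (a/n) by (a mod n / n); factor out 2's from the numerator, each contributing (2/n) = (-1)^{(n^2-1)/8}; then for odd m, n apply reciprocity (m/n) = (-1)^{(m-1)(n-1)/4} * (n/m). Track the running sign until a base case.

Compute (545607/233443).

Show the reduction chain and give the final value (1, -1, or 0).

(545607/233443) = (78721/233443)   [reduce mod 233443]
reciprocity: (78721/233443) = +1·(233443/78721) since 78721 mod 4 = 1, 233443 mod 4 = 3; sign now +1
(233443/78721) = (76001/78721)   [reduce mod 78721]
reciprocity: (76001/78721) = +1·(78721/76001) since 76001 mod 4 = 1, 78721 mod 4 = 1; sign now +1
(78721/76001) = (2720/76001)   [reduce mod 76001]
2720 = 2^5·85; (2/76001) = +1 since 76001 mod 8 = 1, so (2720/76001) = (+1)^5·(85/76001); sign now +1
reciprocity: (85/76001) = +1·(76001/85) since 85 mod 4 = 1, 76001 mod 4 = 1; sign now +1
(76001/85) = (11/85)   [reduce mod 85]
reciprocity: (11/85) = +1·(85/11) since 11 mod 4 = 3, 85 mod 4 = 1; sign now +1
(85/11) = (8/11)   [reduce mod 11]
8 = 2^3·1; (2/11) = -1 since 11 mod 8 = 3, so (8/11) = (-1)^3·(1/11); sign now -1
(1/11) = 1; final value = sign = -1

-1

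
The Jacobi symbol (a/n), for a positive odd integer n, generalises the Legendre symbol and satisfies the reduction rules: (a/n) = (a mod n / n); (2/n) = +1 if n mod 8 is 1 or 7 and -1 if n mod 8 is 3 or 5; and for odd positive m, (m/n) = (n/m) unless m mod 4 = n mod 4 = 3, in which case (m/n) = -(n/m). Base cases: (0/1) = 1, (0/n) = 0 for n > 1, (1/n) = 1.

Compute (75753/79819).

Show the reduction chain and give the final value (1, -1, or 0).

0

reciprocity: (75753/79819) = +1·(79819/75753) since 75753 mod 4 = 1, 79819 mod 4 = 3; sign now +1
(79819/75753) = (4066/75753)   [reduce mod 75753]
4066 = 2^1·2033; (2/75753) = +1 since 75753 mod 8 = 1, so (4066/75753) = (+1)^1·(2033/75753); sign now +1
reciprocity: (2033/75753) = +1·(75753/2033) since 2033 mod 4 = 1, 75753 mod 4 = 1; sign now +1
(75753/2033) = (532/2033)   [reduce mod 2033]
532 = 2^2·133; (2/2033) = +1 since 2033 mod 8 = 1, so (532/2033) = (+1)^2·(133/2033); sign now +1
reciprocity: (133/2033) = +1·(2033/133) since 133 mod 4 = 1, 2033 mod 4 = 1; sign now +1
(2033/133) = (38/133)   [reduce mod 133]
38 = 2^1·19; (2/133) = -1 since 133 mod 8 = 5, so (38/133) = (-1)^1·(19/133); sign now -1
reciprocity: (19/133) = +1·(133/19) since 19 mod 4 = 3, 133 mod 4 = 1; sign now -1
(133/19) = (0/19)   [reduce mod 19]
(0/19) = 0   [gcd(a, n) > 1]; final value = 0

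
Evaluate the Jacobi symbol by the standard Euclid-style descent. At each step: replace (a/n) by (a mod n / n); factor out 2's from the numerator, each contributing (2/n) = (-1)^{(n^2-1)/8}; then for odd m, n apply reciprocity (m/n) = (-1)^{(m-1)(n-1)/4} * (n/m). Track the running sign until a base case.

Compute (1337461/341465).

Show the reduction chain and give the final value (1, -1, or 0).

1

(1337461/341465) = (313066/341465)   [reduce mod 341465]
313066 = 2^1·156533; (2/341465) = +1 since 341465 mod 8 = 1, so (313066/341465) = (+1)^1·(156533/341465); sign now +1
reciprocity: (156533/341465) = +1·(341465/156533) since 156533 mod 4 = 1, 341465 mod 4 = 1; sign now +1
(341465/156533) = (28399/156533)   [reduce mod 156533]
reciprocity: (28399/156533) = +1·(156533/28399) since 28399 mod 4 = 3, 156533 mod 4 = 1; sign now +1
(156533/28399) = (14538/28399)   [reduce mod 28399]
14538 = 2^1·7269; (2/28399) = +1 since 28399 mod 8 = 7, so (14538/28399) = (+1)^1·(7269/28399); sign now +1
reciprocity: (7269/28399) = +1·(28399/7269) since 7269 mod 4 = 1, 28399 mod 4 = 3; sign now +1
(28399/7269) = (6592/7269)   [reduce mod 7269]
6592 = 2^6·103; (2/7269) = -1 since 7269 mod 8 = 5, so (6592/7269) = (-1)^6·(103/7269); sign now +1
reciprocity: (103/7269) = +1·(7269/103) since 103 mod 4 = 3, 7269 mod 4 = 1; sign now +1
(7269/103) = (59/103)   [reduce mod 103]
reciprocity: (59/103) = -1·(103/59) since 59 mod 4 = 3, 103 mod 4 = 3; sign now -1
(103/59) = (44/59)   [reduce mod 59]
44 = 2^2·11; (2/59) = -1 since 59 mod 8 = 3, so (44/59) = (-1)^2·(11/59); sign now -1
reciprocity: (11/59) = -1·(59/11) since 11 mod 4 = 3, 59 mod 4 = 3; sign now +1
(59/11) = (4/11)   [reduce mod 11]
4 = 2^2·1; (2/11) = -1 since 11 mod 8 = 3, so (4/11) = (-1)^2·(1/11); sign now +1
(1/11) = 1; final value = sign = +1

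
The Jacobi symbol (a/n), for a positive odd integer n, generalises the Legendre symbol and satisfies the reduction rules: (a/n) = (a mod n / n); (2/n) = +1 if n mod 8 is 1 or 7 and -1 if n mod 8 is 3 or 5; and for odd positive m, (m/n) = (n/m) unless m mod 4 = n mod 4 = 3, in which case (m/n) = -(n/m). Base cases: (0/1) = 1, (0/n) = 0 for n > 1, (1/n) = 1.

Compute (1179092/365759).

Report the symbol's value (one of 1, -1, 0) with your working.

1

(1179092/365759): 1179092 mod 365759 = 81815, so (1179092/365759) = (81815/365759)
flip (81815/365759) -> (365759/81815): both odd, 81815 mod 4 = 3, 365759 mod 4 = 3, so the flip contributes -1; sign now -1
(365759/81815): 365759 mod 81815 = 38499, so (365759/81815) = (38499/81815)
flip (38499/81815) -> (81815/38499): both odd, 38499 mod 4 = 3, 81815 mod 4 = 3, so the flip contributes -1; sign now +1
(81815/38499): 81815 mod 38499 = 4817, so (81815/38499) = (4817/38499)
flip (4817/38499) -> (38499/4817): both odd, 4817 mod 4 = 1, 38499 mod 4 = 3, so the flip contributes +1; sign now +1
(38499/4817): 38499 mod 4817 = 4780, so (38499/4817) = (4780/4817)
factor out 2^2: 4780 = 2^2·1195; with 4817 mod 8 = 1, (2/4817) = +1; sign now +1; continue with (1195/4817)
flip (1195/4817) -> (4817/1195): both odd, 1195 mod 4 = 3, 4817 mod 4 = 1, so the flip contributes +1; sign now +1
(4817/1195): 4817 mod 1195 = 37, so (4817/1195) = (37/1195)
flip (37/1195) -> (1195/37): both odd, 37 mod 4 = 1, 1195 mod 4 = 3, so the flip contributes +1; sign now +1
(1195/37): 1195 mod 37 = 11, so (1195/37) = (11/37)
flip (11/37) -> (37/11): both odd, 11 mod 4 = 3, 37 mod 4 = 1, so the flip contributes +1; sign now +1
(37/11): 37 mod 11 = 4, so (37/11) = (4/11)
factor out 2^2: 4 = 2^2·1; with 11 mod 8 = 3, (2/11) = -1; sign now +1; continue with (1/11)
reached (1/11) = 1, so the symbol is +1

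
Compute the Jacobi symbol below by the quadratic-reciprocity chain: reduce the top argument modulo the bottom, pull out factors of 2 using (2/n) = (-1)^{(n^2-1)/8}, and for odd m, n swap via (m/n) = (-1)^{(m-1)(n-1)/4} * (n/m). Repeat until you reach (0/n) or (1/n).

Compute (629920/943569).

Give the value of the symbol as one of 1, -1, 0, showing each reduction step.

factor out 2^5: 629920 = 2^5·19685; with 943569 mod 8 = 1, (2/943569) = +1; sign now +1; continue with (19685/943569)
flip (19685/943569) -> (943569/19685): both odd, 19685 mod 4 = 1, 943569 mod 4 = 1, so the flip contributes +1; sign now +1
(943569/19685): 943569 mod 19685 = 18374, so (943569/19685) = (18374/19685)
factor out 2^1: 18374 = 2^1·9187; with 19685 mod 8 = 5, (2/19685) = -1; sign now -1; continue with (9187/19685)
flip (9187/19685) -> (19685/9187): both odd, 9187 mod 4 = 3, 19685 mod 4 = 1, so the flip contributes +1; sign now -1
(19685/9187): 19685 mod 9187 = 1311, so (19685/9187) = (1311/9187)
flip (1311/9187) -> (9187/1311): both odd, 1311 mod 4 = 3, 9187 mod 4 = 3, so the flip contributes -1; sign now +1
(9187/1311): 9187 mod 1311 = 10, so (9187/1311) = (10/1311)
factor out 2^1: 10 = 2^1·5; with 1311 mod 8 = 7, (2/1311) = +1; sign now +1; continue with (5/1311)
flip (5/1311) -> (1311/5): both odd, 5 mod 4 = 1, 1311 mod 4 = 3, so the flip contributes +1; sign now +1
(1311/5): 1311 mod 5 = 1, so (1311/5) = (1/5)
reached (1/5) = 1, so the symbol is +1

1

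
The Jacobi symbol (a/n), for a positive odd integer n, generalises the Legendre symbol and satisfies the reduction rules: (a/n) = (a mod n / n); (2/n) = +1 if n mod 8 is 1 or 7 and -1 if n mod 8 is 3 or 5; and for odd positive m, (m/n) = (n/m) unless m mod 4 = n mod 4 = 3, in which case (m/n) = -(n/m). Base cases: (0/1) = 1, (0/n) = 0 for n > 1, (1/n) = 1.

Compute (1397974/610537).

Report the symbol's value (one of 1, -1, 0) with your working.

(1397974/610537): 1397974 mod 610537 = 176900, so (1397974/610537) = (176900/610537)
factor out 2^2: 176900 = 2^2·44225; with 610537 mod 8 = 1, (2/610537) = +1; sign now +1; continue with (44225/610537)
flip (44225/610537) -> (610537/44225): both odd, 44225 mod 4 = 1, 610537 mod 4 = 1, so the flip contributes +1; sign now +1
(610537/44225): 610537 mod 44225 = 35612, so (610537/44225) = (35612/44225)
factor out 2^2: 35612 = 2^2·8903; with 44225 mod 8 = 1, (2/44225) = +1; sign now +1; continue with (8903/44225)
flip (8903/44225) -> (44225/8903): both odd, 8903 mod 4 = 3, 44225 mod 4 = 1, so the flip contributes +1; sign now +1
(44225/8903): 44225 mod 8903 = 8613, so (44225/8903) = (8613/8903)
flip (8613/8903) -> (8903/8613): both odd, 8613 mod 4 = 1, 8903 mod 4 = 3, so the flip contributes +1; sign now +1
(8903/8613): 8903 mod 8613 = 290, so (8903/8613) = (290/8613)
factor out 2^1: 290 = 2^1·145; with 8613 mod 8 = 5, (2/8613) = -1; sign now -1; continue with (145/8613)
flip (145/8613) -> (8613/145): both odd, 145 mod 4 = 1, 8613 mod 4 = 1, so the flip contributes +1; sign now -1
(8613/145): 8613 mod 145 = 58, so (8613/145) = (58/145)
factor out 2^1: 58 = 2^1·29; with 145 mod 8 = 1, (2/145) = +1; sign now -1; continue with (29/145)
flip (29/145) -> (145/29): both odd, 29 mod 4 = 1, 145 mod 4 = 1, so the flip contributes +1; sign now -1
(145/29): 145 mod 29 = 0, so (145/29) = (0/29)
reached (0/29); gcd(a, n) > 1, so (0/29) = 0 and the symbol is 0

0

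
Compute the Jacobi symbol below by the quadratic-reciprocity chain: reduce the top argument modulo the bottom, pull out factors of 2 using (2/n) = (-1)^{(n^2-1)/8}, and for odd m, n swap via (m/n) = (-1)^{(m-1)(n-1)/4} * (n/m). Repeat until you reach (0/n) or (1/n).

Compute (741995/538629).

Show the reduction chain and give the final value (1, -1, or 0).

(741995/538629): 741995 mod 538629 = 203366, so (741995/538629) = (203366/538629)
factor out 2^1: 203366 = 2^1·101683; with 538629 mod 8 = 5, (2/538629) = -1; sign now -1; continue with (101683/538629)
flip (101683/538629) -> (538629/101683): both odd, 101683 mod 4 = 3, 538629 mod 4 = 1, so the flip contributes +1; sign now -1
(538629/101683): 538629 mod 101683 = 30214, so (538629/101683) = (30214/101683)
factor out 2^1: 30214 = 2^1·15107; with 101683 mod 8 = 3, (2/101683) = -1; sign now +1; continue with (15107/101683)
flip (15107/101683) -> (101683/15107): both odd, 15107 mod 4 = 3, 101683 mod 4 = 3, so the flip contributes -1; sign now -1
(101683/15107): 101683 mod 15107 = 11041, so (101683/15107) = (11041/15107)
flip (11041/15107) -> (15107/11041): both odd, 11041 mod 4 = 1, 15107 mod 4 = 3, so the flip contributes +1; sign now -1
(15107/11041): 15107 mod 11041 = 4066, so (15107/11041) = (4066/11041)
factor out 2^1: 4066 = 2^1·2033; with 11041 mod 8 = 1, (2/11041) = +1; sign now -1; continue with (2033/11041)
flip (2033/11041) -> (11041/2033): both odd, 2033 mod 4 = 1, 11041 mod 4 = 1, so the flip contributes +1; sign now -1
(11041/2033): 11041 mod 2033 = 876, so (11041/2033) = (876/2033)
factor out 2^2: 876 = 2^2·219; with 2033 mod 8 = 1, (2/2033) = +1; sign now -1; continue with (219/2033)
flip (219/2033) -> (2033/219): both odd, 219 mod 4 = 3, 2033 mod 4 = 1, so the flip contributes +1; sign now -1
(2033/219): 2033 mod 219 = 62, so (2033/219) = (62/219)
factor out 2^1: 62 = 2^1·31; with 219 mod 8 = 3, (2/219) = -1; sign now +1; continue with (31/219)
flip (31/219) -> (219/31): both odd, 31 mod 4 = 3, 219 mod 4 = 3, so the flip contributes -1; sign now -1
(219/31): 219 mod 31 = 2, so (219/31) = (2/31)
factor out 2^1: 2 = 2^1·1; with 31 mod 8 = 7, (2/31) = +1; sign now -1; continue with (1/31)
reached (1/31) = 1, so the symbol is -1

-1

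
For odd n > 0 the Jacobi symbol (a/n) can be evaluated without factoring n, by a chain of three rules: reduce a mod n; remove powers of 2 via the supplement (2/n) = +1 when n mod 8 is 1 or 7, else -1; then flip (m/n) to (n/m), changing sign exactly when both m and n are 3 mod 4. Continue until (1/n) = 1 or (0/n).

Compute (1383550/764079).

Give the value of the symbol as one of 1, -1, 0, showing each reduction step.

(1383550/764079) = (619471/764079)   [reduce mod 764079]
reciprocity: (619471/764079) = -1·(764079/619471) since 619471 mod 4 = 3, 764079 mod 4 = 3; sign now -1
(764079/619471) = (144608/619471)   [reduce mod 619471]
144608 = 2^5·4519; (2/619471) = +1 since 619471 mod 8 = 7, so (144608/619471) = (+1)^5·(4519/619471); sign now -1
reciprocity: (4519/619471) = -1·(619471/4519) since 4519 mod 4 = 3, 619471 mod 4 = 3; sign now +1
(619471/4519) = (368/4519)   [reduce mod 4519]
368 = 2^4·23; (2/4519) = +1 since 4519 mod 8 = 7, so (368/4519) = (+1)^4·(23/4519); sign now +1
reciprocity: (23/4519) = -1·(4519/23) since 23 mod 4 = 3, 4519 mod 4 = 3; sign now -1
(4519/23) = (11/23)   [reduce mod 23]
reciprocity: (11/23) = -1·(23/11) since 11 mod 4 = 3, 23 mod 4 = 3; sign now +1
(23/11) = (1/11)   [reduce mod 11]
(1/11) = 1; final value = sign = +1

1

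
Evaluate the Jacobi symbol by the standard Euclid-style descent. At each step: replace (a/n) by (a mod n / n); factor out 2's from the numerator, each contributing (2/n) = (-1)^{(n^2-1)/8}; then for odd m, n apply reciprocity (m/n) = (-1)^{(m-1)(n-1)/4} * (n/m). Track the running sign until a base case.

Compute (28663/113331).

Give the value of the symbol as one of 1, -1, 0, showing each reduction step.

reciprocity: (28663/113331) = -1·(113331/28663) since 28663 mod 4 = 3, 113331 mod 4 = 3; sign now -1
(113331/28663) = (27342/28663)   [reduce mod 28663]
27342 = 2^1·13671; (2/28663) = +1 since 28663 mod 8 = 7, so (27342/28663) = (+1)^1·(13671/28663); sign now -1
reciprocity: (13671/28663) = -1·(28663/13671) since 13671 mod 4 = 3, 28663 mod 4 = 3; sign now +1
(28663/13671) = (1321/13671)   [reduce mod 13671]
reciprocity: (1321/13671) = +1·(13671/1321) since 1321 mod 4 = 1, 13671 mod 4 = 3; sign now +1
(13671/1321) = (461/1321)   [reduce mod 1321]
reciprocity: (461/1321) = +1·(1321/461) since 461 mod 4 = 1, 1321 mod 4 = 1; sign now +1
(1321/461) = (399/461)   [reduce mod 461]
reciprocity: (399/461) = +1·(461/399) since 399 mod 4 = 3, 461 mod 4 = 1; sign now +1
(461/399) = (62/399)   [reduce mod 399]
62 = 2^1·31; (2/399) = +1 since 399 mod 8 = 7, so (62/399) = (+1)^1·(31/399); sign now +1
reciprocity: (31/399) = -1·(399/31) since 31 mod 4 = 3, 399 mod 4 = 3; sign now -1
(399/31) = (27/31)   [reduce mod 31]
reciprocity: (27/31) = -1·(31/27) since 27 mod 4 = 3, 31 mod 4 = 3; sign now +1
(31/27) = (4/27)   [reduce mod 27]
4 = 2^2·1; (2/27) = -1 since 27 mod 8 = 3, so (4/27) = (-1)^2·(1/27); sign now +1
(1/27) = 1; final value = sign = +1

1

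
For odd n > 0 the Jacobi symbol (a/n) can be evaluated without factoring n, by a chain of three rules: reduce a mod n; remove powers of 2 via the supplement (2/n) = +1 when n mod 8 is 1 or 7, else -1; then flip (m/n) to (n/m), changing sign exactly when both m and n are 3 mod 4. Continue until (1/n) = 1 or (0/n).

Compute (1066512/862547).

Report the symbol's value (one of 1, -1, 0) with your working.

-1

(1066512/862547) = (203965/862547)   [reduce mod 862547]
reciprocity: (203965/862547) = +1·(862547/203965) since 203965 mod 4 = 1, 862547 mod 4 = 3; sign now +1
(862547/203965) = (46687/203965)   [reduce mod 203965]
reciprocity: (46687/203965) = +1·(203965/46687) since 46687 mod 4 = 3, 203965 mod 4 = 1; sign now +1
(203965/46687) = (17217/46687)   [reduce mod 46687]
reciprocity: (17217/46687) = +1·(46687/17217) since 17217 mod 4 = 1, 46687 mod 4 = 3; sign now +1
(46687/17217) = (12253/17217)   [reduce mod 17217]
reciprocity: (12253/17217) = +1·(17217/12253) since 12253 mod 4 = 1, 17217 mod 4 = 1; sign now +1
(17217/12253) = (4964/12253)   [reduce mod 12253]
4964 = 2^2·1241; (2/12253) = -1 since 12253 mod 8 = 5, so (4964/12253) = (-1)^2·(1241/12253); sign now +1
reciprocity: (1241/12253) = +1·(12253/1241) since 1241 mod 4 = 1, 12253 mod 4 = 1; sign now +1
(12253/1241) = (1084/1241)   [reduce mod 1241]
1084 = 2^2·271; (2/1241) = +1 since 1241 mod 8 = 1, so (1084/1241) = (+1)^2·(271/1241); sign now +1
reciprocity: (271/1241) = +1·(1241/271) since 271 mod 4 = 3, 1241 mod 4 = 1; sign now +1
(1241/271) = (157/271)   [reduce mod 271]
reciprocity: (157/271) = +1·(271/157) since 157 mod 4 = 1, 271 mod 4 = 3; sign now +1
(271/157) = (114/157)   [reduce mod 157]
114 = 2^1·57; (2/157) = -1 since 157 mod 8 = 5, so (114/157) = (-1)^1·(57/157); sign now -1
reciprocity: (57/157) = +1·(157/57) since 57 mod 4 = 1, 157 mod 4 = 1; sign now -1
(157/57) = (43/57)   [reduce mod 57]
reciprocity: (43/57) = +1·(57/43) since 43 mod 4 = 3, 57 mod 4 = 1; sign now -1
(57/43) = (14/43)   [reduce mod 43]
14 = 2^1·7; (2/43) = -1 since 43 mod 8 = 3, so (14/43) = (-1)^1·(7/43); sign now +1
reciprocity: (7/43) = -1·(43/7) since 7 mod 4 = 3, 43 mod 4 = 3; sign now -1
(43/7) = (1/7)   [reduce mod 7]
(1/7) = 1; final value = sign = -1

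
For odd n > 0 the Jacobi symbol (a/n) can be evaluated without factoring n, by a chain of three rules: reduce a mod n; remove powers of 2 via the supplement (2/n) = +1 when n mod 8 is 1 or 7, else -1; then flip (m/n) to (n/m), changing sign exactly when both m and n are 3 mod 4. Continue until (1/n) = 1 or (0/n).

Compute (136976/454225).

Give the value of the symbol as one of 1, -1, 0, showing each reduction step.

136976 = 2^4·8561; (2/454225) = +1 since 454225 mod 8 = 1, so (136976/454225) = (+1)^4·(8561/454225); sign now +1
reciprocity: (8561/454225) = +1·(454225/8561) since 8561 mod 4 = 1, 454225 mod 4 = 1; sign now +1
(454225/8561) = (492/8561)   [reduce mod 8561]
492 = 2^2·123; (2/8561) = +1 since 8561 mod 8 = 1, so (492/8561) = (+1)^2·(123/8561); sign now +1
reciprocity: (123/8561) = +1·(8561/123) since 123 mod 4 = 3, 8561 mod 4 = 1; sign now +1
(8561/123) = (74/123)   [reduce mod 123]
74 = 2^1·37; (2/123) = -1 since 123 mod 8 = 3, so (74/123) = (-1)^1·(37/123); sign now -1
reciprocity: (37/123) = +1·(123/37) since 37 mod 4 = 1, 123 mod 4 = 3; sign now -1
(123/37) = (12/37)   [reduce mod 37]
12 = 2^2·3; (2/37) = -1 since 37 mod 8 = 5, so (12/37) = (-1)^2·(3/37); sign now -1
reciprocity: (3/37) = +1·(37/3) since 3 mod 4 = 3, 37 mod 4 = 1; sign now -1
(37/3) = (1/3)   [reduce mod 3]
(1/3) = 1; final value = sign = -1

-1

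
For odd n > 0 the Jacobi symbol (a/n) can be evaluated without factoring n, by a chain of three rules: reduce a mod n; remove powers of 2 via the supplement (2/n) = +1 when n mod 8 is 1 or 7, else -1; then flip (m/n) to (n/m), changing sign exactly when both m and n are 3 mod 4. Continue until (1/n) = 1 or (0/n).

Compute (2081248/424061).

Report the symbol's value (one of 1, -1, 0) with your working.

(2081248/424061): 2081248 mod 424061 = 385004, so (2081248/424061) = (385004/424061)
factor out 2^2: 385004 = 2^2·96251; with 424061 mod 8 = 5, (2/424061) = -1; sign now +1; continue with (96251/424061)
flip (96251/424061) -> (424061/96251): both odd, 96251 mod 4 = 3, 424061 mod 4 = 1, so the flip contributes +1; sign now +1
(424061/96251): 424061 mod 96251 = 39057, so (424061/96251) = (39057/96251)
flip (39057/96251) -> (96251/39057): both odd, 39057 mod 4 = 1, 96251 mod 4 = 3, so the flip contributes +1; sign now +1
(96251/39057): 96251 mod 39057 = 18137, so (96251/39057) = (18137/39057)
flip (18137/39057) -> (39057/18137): both odd, 18137 mod 4 = 1, 39057 mod 4 = 1, so the flip contributes +1; sign now +1
(39057/18137): 39057 mod 18137 = 2783, so (39057/18137) = (2783/18137)
flip (2783/18137) -> (18137/2783): both odd, 2783 mod 4 = 3, 18137 mod 4 = 1, so the flip contributes +1; sign now +1
(18137/2783): 18137 mod 2783 = 1439, so (18137/2783) = (1439/2783)
flip (1439/2783) -> (2783/1439): both odd, 1439 mod 4 = 3, 2783 mod 4 = 3, so the flip contributes -1; sign now -1
(2783/1439): 2783 mod 1439 = 1344, so (2783/1439) = (1344/1439)
factor out 2^6: 1344 = 2^6·21; with 1439 mod 8 = 7, (2/1439) = +1; sign now -1; continue with (21/1439)
flip (21/1439) -> (1439/21): both odd, 21 mod 4 = 1, 1439 mod 4 = 3, so the flip contributes +1; sign now -1
(1439/21): 1439 mod 21 = 11, so (1439/21) = (11/21)
flip (11/21) -> (21/11): both odd, 11 mod 4 = 3, 21 mod 4 = 1, so the flip contributes +1; sign now -1
(21/11): 21 mod 11 = 10, so (21/11) = (10/11)
factor out 2^1: 10 = 2^1·5; with 11 mod 8 = 3, (2/11) = -1; sign now +1; continue with (5/11)
flip (5/11) -> (11/5): both odd, 5 mod 4 = 1, 11 mod 4 = 3, so the flip contributes +1; sign now +1
(11/5): 11 mod 5 = 1, so (11/5) = (1/5)
reached (1/5) = 1, so the symbol is +1

1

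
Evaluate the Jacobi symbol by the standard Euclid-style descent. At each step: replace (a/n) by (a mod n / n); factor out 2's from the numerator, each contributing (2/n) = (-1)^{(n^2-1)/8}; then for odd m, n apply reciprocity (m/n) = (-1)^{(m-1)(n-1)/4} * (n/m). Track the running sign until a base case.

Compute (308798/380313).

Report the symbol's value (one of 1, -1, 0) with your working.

308798 = 2^1·154399; (2/380313) = +1 since 380313 mod 8 = 1, so (308798/380313) = (+1)^1·(154399/380313); sign now +1
reciprocity: (154399/380313) = +1·(380313/154399) since 154399 mod 4 = 3, 380313 mod 4 = 1; sign now +1
(380313/154399) = (71515/154399)   [reduce mod 154399]
reciprocity: (71515/154399) = -1·(154399/71515) since 71515 mod 4 = 3, 154399 mod 4 = 3; sign now -1
(154399/71515) = (11369/71515)   [reduce mod 71515]
reciprocity: (11369/71515) = +1·(71515/11369) since 11369 mod 4 = 1, 71515 mod 4 = 3; sign now -1
(71515/11369) = (3301/11369)   [reduce mod 11369]
reciprocity: (3301/11369) = +1·(11369/3301) since 3301 mod 4 = 1, 11369 mod 4 = 1; sign now -1
(11369/3301) = (1466/3301)   [reduce mod 3301]
1466 = 2^1·733; (2/3301) = -1 since 3301 mod 8 = 5, so (1466/3301) = (-1)^1·(733/3301); sign now +1
reciprocity: (733/3301) = +1·(3301/733) since 733 mod 4 = 1, 3301 mod 4 = 1; sign now +1
(3301/733) = (369/733)   [reduce mod 733]
reciprocity: (369/733) = +1·(733/369) since 369 mod 4 = 1, 733 mod 4 = 1; sign now +1
(733/369) = (364/369)   [reduce mod 369]
364 = 2^2·91; (2/369) = +1 since 369 mod 8 = 1, so (364/369) = (+1)^2·(91/369); sign now +1
reciprocity: (91/369) = +1·(369/91) since 91 mod 4 = 3, 369 mod 4 = 1; sign now +1
(369/91) = (5/91)   [reduce mod 91]
reciprocity: (5/91) = +1·(91/5) since 5 mod 4 = 1, 91 mod 4 = 3; sign now +1
(91/5) = (1/5)   [reduce mod 5]
(1/5) = 1; final value = sign = +1

1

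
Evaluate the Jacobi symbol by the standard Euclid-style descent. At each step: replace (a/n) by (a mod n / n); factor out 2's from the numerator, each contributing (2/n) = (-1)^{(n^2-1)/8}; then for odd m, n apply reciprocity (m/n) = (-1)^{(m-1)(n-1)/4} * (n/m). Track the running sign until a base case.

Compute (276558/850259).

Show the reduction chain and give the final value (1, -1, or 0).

-1

276558 = 2^1·138279; (2/850259) = -1 since 850259 mod 8 = 3, so (276558/850259) = (-1)^1·(138279/850259); sign now -1
reciprocity: (138279/850259) = -1·(850259/138279) since 138279 mod 4 = 3, 850259 mod 4 = 3; sign now +1
(850259/138279) = (20585/138279)   [reduce mod 138279]
reciprocity: (20585/138279) = +1·(138279/20585) since 20585 mod 4 = 1, 138279 mod 4 = 3; sign now +1
(138279/20585) = (14769/20585)   [reduce mod 20585]
reciprocity: (14769/20585) = +1·(20585/14769) since 14769 mod 4 = 1, 20585 mod 4 = 1; sign now +1
(20585/14769) = (5816/14769)   [reduce mod 14769]
5816 = 2^3·727; (2/14769) = +1 since 14769 mod 8 = 1, so (5816/14769) = (+1)^3·(727/14769); sign now +1
reciprocity: (727/14769) = +1·(14769/727) since 727 mod 4 = 3, 14769 mod 4 = 1; sign now +1
(14769/727) = (229/727)   [reduce mod 727]
reciprocity: (229/727) = +1·(727/229) since 229 mod 4 = 1, 727 mod 4 = 3; sign now +1
(727/229) = (40/229)   [reduce mod 229]
40 = 2^3·5; (2/229) = -1 since 229 mod 8 = 5, so (40/229) = (-1)^3·(5/229); sign now -1
reciprocity: (5/229) = +1·(229/5) since 5 mod 4 = 1, 229 mod 4 = 1; sign now -1
(229/5) = (4/5)   [reduce mod 5]
4 = 2^2·1; (2/5) = -1 since 5 mod 8 = 5, so (4/5) = (-1)^2·(1/5); sign now -1
(1/5) = 1; final value = sign = -1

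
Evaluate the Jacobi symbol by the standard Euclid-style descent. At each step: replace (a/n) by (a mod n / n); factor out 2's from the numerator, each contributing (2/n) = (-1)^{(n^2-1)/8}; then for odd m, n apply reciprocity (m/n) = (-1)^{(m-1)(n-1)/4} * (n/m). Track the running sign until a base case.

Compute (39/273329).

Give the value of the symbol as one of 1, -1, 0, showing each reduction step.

reciprocity: (39/273329) = +1·(273329/39) since 39 mod 4 = 3, 273329 mod 4 = 1; sign now +1
(273329/39) = (17/39)   [reduce mod 39]
reciprocity: (17/39) = +1·(39/17) since 17 mod 4 = 1, 39 mod 4 = 3; sign now +1
(39/17) = (5/17)   [reduce mod 17]
reciprocity: (5/17) = +1·(17/5) since 5 mod 4 = 1, 17 mod 4 = 1; sign now +1
(17/5) = (2/5)   [reduce mod 5]
2 = 2^1·1; (2/5) = -1 since 5 mod 8 = 5, so (2/5) = (-1)^1·(1/5); sign now -1
(1/5) = 1; final value = sign = -1

-1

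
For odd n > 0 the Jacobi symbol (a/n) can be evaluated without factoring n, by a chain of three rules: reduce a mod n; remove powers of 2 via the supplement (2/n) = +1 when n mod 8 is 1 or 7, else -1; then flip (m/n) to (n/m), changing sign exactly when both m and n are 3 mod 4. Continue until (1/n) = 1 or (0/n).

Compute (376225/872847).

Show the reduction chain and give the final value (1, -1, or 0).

flip (376225/872847) -> (872847/376225): both odd, 376225 mod 4 = 1, 872847 mod 4 = 3, so the flip contributes +1; sign now +1
(872847/376225): 872847 mod 376225 = 120397, so (872847/376225) = (120397/376225)
flip (120397/376225) -> (376225/120397): both odd, 120397 mod 4 = 1, 376225 mod 4 = 1, so the flip contributes +1; sign now +1
(376225/120397): 376225 mod 120397 = 15034, so (376225/120397) = (15034/120397)
factor out 2^1: 15034 = 2^1·7517; with 120397 mod 8 = 5, (2/120397) = -1; sign now -1; continue with (7517/120397)
flip (7517/120397) -> (120397/7517): both odd, 7517 mod 4 = 1, 120397 mod 4 = 1, so the flip contributes +1; sign now -1
(120397/7517): 120397 mod 7517 = 125, so (120397/7517) = (125/7517)
flip (125/7517) -> (7517/125): both odd, 125 mod 4 = 1, 7517 mod 4 = 1, so the flip contributes +1; sign now -1
(7517/125): 7517 mod 125 = 17, so (7517/125) = (17/125)
flip (17/125) -> (125/17): both odd, 17 mod 4 = 1, 125 mod 4 = 1, so the flip contributes +1; sign now -1
(125/17): 125 mod 17 = 6, so (125/17) = (6/17)
factor out 2^1: 6 = 2^1·3; with 17 mod 8 = 1, (2/17) = +1; sign now -1; continue with (3/17)
flip (3/17) -> (17/3): both odd, 3 mod 4 = 3, 17 mod 4 = 1, so the flip contributes +1; sign now -1
(17/3): 17 mod 3 = 2, so (17/3) = (2/3)
factor out 2^1: 2 = 2^1·1; with 3 mod 8 = 3, (2/3) = -1; sign now +1; continue with (1/3)
reached (1/3) = 1, so the symbol is +1

1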